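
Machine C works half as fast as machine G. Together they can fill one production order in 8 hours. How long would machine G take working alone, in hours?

12 hours

Let machine G's rate be r; then machine C's rate is (1/2)r, so together (1/2 + 1)r = (3/2)r = 1/8.
Thus r = 1/12 per hour.
Machine G alone: 12 hours; machine C alone: 24 hours.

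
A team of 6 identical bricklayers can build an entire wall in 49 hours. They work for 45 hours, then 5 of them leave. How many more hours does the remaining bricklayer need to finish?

24 hours

One bricklayer does 1/294 of the job per hour.
After 45 hours with 6 bricklayers, 45/49 is done (4/49 left).
With 1 bricklayer the rate is 1/294, so the rest takes 4/49 ÷ 1/294 = 24 hours.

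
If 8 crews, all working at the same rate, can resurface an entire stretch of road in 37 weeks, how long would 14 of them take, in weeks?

148/7 weeks

Total work is 8·37 = 296 crew-weeks.
With 14 crews: 296/14 = 148/7 weeks.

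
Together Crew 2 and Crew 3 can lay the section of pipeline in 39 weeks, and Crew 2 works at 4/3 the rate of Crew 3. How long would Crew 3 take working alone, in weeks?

91 weeks

Let Crew 3's rate be r; then Crew 2's rate is (4/3)r, so together (4/3 + 1)r = (7/3)r = 1/39.
Thus r = 1/91 per week.
Crew 3 alone: 91 weeks; Crew 2 alone: 273/4 weeks.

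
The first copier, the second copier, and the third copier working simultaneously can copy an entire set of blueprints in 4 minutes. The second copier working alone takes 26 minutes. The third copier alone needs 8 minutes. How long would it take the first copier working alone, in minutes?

Combined rate is 1/4 per minute.
Known contribution: 1/26 + 1/8 = (4 + 13)/104 = 17/104 per minute.
So the first copier's rate is 1/4 − 17/104 = 9/104, meaning 104/9 minutes alone.

104/9 minutes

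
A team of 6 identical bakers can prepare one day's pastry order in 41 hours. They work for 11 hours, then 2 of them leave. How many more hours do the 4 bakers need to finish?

45 hours

One baker does 1/246 of the job per hour.
After 11 hours with 6 bakers, 11/41 is done (30/41 left).
With 4 bakers the rate is 4/246 = 2/123, so the rest takes 30/41 ÷ 2/123 = 45 hours.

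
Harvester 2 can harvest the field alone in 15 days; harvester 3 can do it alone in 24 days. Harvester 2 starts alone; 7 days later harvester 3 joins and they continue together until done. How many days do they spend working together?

64/13 days

In 7 days harvester 2 does 7/15 of the job, leaving 8/15.
Harvester 2 and harvester 3 together work at 13/120 per day, so finishing takes 8/15 ÷ 13/120 = 64/13 days.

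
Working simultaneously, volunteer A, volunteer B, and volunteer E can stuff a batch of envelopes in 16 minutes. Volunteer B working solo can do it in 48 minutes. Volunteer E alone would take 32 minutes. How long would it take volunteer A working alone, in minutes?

Combined rate is 1/16 per minute.
Known contribution: 1/48 + 1/32 = (2 + 3)/96 = 5/96 per minute.
So volunteer A's rate is 1/16 − 5/96 = 1/96, meaning 96 minutes alone.

96 minutes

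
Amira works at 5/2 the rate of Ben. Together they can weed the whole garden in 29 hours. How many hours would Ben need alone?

Let Ben's rate be r; then Amira's rate is (5/2)r, so together (5/2 + 1)r = (7/2)r = 1/29.
Thus r = 2/203 per hour.
Ben alone: 203/2 hours; Amira alone: 203/5 hours.

203/2 hours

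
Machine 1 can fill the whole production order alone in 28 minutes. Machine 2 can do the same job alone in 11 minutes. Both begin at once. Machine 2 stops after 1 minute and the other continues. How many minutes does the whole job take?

In the first 1 minute the combined rate is 39/308, so 39/308 of the job is done, leaving 269/308.
After Machine 2 leaves the rate is 1/28 per minute; the remaining 269/308 takes 269/11 minutes.
Total = 1 + 269/11 = 280/11 minutes.

280/11 minutes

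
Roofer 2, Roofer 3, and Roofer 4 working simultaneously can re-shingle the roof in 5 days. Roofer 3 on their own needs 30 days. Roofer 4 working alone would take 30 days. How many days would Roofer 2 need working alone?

Combined rate is 1/5 per day.
Known contribution: 1/30 + 1/30 = (1 + 1)/30 = 2/30 = 1/15 per day.
So Roofer 2's rate is 1/5 − 1/15 = 2/15, meaning 15/2 days alone.

15/2 days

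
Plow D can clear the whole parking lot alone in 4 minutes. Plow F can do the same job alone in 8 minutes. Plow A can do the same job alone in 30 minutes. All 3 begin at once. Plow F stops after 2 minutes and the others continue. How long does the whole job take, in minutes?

45/17 minutes

In the first 2 minutes the combined rate is 49/120, so 49/60 of the job is done, leaving 11/60.
After Plow F leaves the rate is 17/60 per minute; the remaining 11/60 takes 11/17 minutes.
Total = 2 + 11/17 = 45/17 minutes.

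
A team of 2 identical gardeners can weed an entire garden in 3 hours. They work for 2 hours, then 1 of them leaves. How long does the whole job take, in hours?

One gardener does 1/6 of the job per hour.
After 2 hours with 2 gardeners, 2/3 is done (1/3 left).
With 1 gardener the rate is 1/6, so the rest takes 1/3 ÷ 1/6 = 2 hours.
Total = 2 + 2 = 4 hours.

4 hours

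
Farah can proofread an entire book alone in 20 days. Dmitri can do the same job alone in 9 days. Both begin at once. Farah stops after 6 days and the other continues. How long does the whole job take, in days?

63/10 days

In the first 6 days the combined rate is 29/180, so 29/30 of the job is done, leaving 1/30.
After Farah leaves the rate is 1/9 per day; the remaining 1/30 takes 3/10 days.
Total = 6 + 3/10 = 63/10 days.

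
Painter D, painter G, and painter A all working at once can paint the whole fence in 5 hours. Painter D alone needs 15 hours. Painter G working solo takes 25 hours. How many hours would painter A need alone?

75/7 hours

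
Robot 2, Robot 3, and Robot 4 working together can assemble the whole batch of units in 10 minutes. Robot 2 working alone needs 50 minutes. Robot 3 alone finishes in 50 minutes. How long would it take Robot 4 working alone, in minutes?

Combined rate is 1/10 per minute.
Known contribution: 1/50 + 1/50 = (1 + 1)/50 = 2/50 = 1/25 per minute.
So Robot 4's rate is 1/10 − 1/25 = 3/50, meaning 50/3 minutes alone.

50/3 minutes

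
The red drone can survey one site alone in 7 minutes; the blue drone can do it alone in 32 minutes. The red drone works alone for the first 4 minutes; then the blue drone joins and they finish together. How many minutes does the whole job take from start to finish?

84/13 minutes

In 4 minutes the red drone does 4/7 of the job, leaving 3/7.
The red drone and the blue drone together work at 39/224 per minute, so finishing takes 3/7 ÷ 39/224 = 32/13 minutes.
Total time = 4 + 32/13 = 84/13 minutes.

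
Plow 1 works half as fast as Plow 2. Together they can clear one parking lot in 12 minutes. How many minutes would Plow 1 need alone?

Let Plow 2's rate be r; then Plow 1's rate is (1/2)r, so together (1/2 + 1)r = (3/2)r = 1/12.
Thus r = 1/18 per minute.
Plow 2 alone: 18 minutes; Plow 1 alone: 36 minutes.

36 minutes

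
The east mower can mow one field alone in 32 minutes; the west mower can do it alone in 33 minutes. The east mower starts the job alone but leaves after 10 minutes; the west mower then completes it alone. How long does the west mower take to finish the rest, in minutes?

363/16 minutes

In 10 minutes the east mower does 10/32 = 5/16 of the job, leaving 11/16.
The west mower works at 1/33 per minute, so finishing takes 11/16 ÷ 1/33 = 363/16 minutes.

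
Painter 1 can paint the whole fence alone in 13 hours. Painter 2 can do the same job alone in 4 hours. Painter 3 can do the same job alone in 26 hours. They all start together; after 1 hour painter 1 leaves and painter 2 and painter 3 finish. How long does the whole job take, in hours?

16/5 hours

In the first 1 hour the combined rate is 19/52, so 19/52 of the job is done, leaving 33/52.
After painter 1 leaves the rate is 15/52 per hour; the remaining 33/52 takes 11/5 hours.
Total = 1 + 11/5 = 16/5 hours.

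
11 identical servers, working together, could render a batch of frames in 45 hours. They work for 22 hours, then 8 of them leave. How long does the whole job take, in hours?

319/3 hours

One server does 1/495 of the job per hour.
After 22 hours with 11 servers, 22/45 is done (23/45 left).
With 3 servers the rate is 3/495 = 1/165, so the rest takes 23/45 ÷ 1/165 = 253/3 hours.
Total = 22 + 253/3 = 319/3 hours.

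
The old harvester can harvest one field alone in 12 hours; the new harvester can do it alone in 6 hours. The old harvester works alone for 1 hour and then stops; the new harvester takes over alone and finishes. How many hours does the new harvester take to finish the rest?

11/2 hours

In 1 hour the old harvester does 1/12 of the job, leaving 11/12.
The new harvester works at 1/6 per hour, so finishing takes 11/12 ÷ 1/6 = 11/2 hours.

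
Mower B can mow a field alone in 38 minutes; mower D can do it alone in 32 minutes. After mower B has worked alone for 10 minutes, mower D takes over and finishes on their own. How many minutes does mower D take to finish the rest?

In 10 minutes mower B does 10/38 = 5/19 of the job, leaving 14/19.
Mower D works at 1/32 per minute, so finishing takes 14/19 ÷ 1/32 = 448/19 minutes.

448/19 minutes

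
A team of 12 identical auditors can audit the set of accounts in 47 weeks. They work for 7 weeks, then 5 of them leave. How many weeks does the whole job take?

529/7 weeks

One auditor does 1/564 of the job per week.
After 7 weeks with 12 auditors, 7/47 is done (40/47 left).
With 7 auditors the rate is 7/564, so the rest takes 40/47 ÷ 7/564 = 480/7 weeks.
Total = 7 + 480/7 = 529/7 weeks.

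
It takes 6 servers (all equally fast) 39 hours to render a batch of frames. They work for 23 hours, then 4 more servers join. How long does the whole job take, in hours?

163/5 hours

One server does 1/234 of the job per hour.
After 23 hours with 6 servers, 23/39 is done (16/39 left).
With 10 servers the rate is 10/234 = 5/117, so the rest takes 16/39 ÷ 5/117 = 48/5 hours.
Total = 23 + 48/5 = 163/5 hours.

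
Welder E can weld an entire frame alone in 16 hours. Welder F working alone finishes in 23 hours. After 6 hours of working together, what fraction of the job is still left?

67/184

Combined rate: 1/16 + 1/23 = (23 + 16)/368 = 39/368 per hour.
In 6 hours they complete 6·39/368 = 117/184 of the job.
So 67/184 remains.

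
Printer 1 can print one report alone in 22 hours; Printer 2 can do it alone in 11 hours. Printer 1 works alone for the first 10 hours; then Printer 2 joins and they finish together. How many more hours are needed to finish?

4 hours

In 10 hours Printer 1 does 10/22 = 5/11 of the job, leaving 6/11.
Printer 1 and Printer 2 together work at 3/22 per hour, so finishing takes 6/11 ÷ 3/22 = 4 hours.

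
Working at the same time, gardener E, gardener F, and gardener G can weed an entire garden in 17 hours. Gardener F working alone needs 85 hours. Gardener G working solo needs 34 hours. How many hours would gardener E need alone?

170/3 hours

Combined rate is 1/17 per hour.
Known contribution: 1/85 + 1/34 = (2 + 5)/170 = 7/170 per hour.
So gardener E's rate is 1/17 − 7/170 = 3/170, meaning 170/3 hours alone.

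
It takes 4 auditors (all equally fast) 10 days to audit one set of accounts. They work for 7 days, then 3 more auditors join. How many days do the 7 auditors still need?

12/7 days

One auditor does 1/40 of the job per day.
After 7 days with 4 auditors, 7/10 is done (3/10 left).
With 7 auditors the rate is 7/40, so the rest takes 3/10 ÷ 7/40 = 12/7 days.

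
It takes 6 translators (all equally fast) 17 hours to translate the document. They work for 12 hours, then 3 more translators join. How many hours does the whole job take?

46/3 hours

One translator does 1/102 of the job per hour.
After 12 hours with 6 translators, 12/17 is done (5/17 left).
With 9 translators the rate is 9/102 = 3/34, so the rest takes 5/17 ÷ 3/34 = 10/3 hours.
Total = 12 + 10/3 = 46/3 hours.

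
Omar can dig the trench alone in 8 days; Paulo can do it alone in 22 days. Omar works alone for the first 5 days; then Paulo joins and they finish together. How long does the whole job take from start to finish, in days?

In 5 days Omar does 5/8 of the job, leaving 3/8.
Omar and Paulo together work at 15/88 per day, so finishing takes 3/8 ÷ 15/88 = 11/5 days.
Total time = 5 + 11/5 = 36/5 days.

36/5 days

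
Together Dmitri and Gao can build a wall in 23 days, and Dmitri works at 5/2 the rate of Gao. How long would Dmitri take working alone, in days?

161/5 days

Let Gao's rate be r; then Dmitri's rate is (5/2)r, so together (5/2 + 1)r = (7/2)r = 1/23.
Thus r = 2/161 per day.
Gao alone: 161/2 days; Dmitri alone: 161/5 days.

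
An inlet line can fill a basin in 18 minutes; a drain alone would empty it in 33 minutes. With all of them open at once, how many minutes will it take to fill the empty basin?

198/5 minutes

Net rate = 1/18 − 1/33 = (11 − 6)/198 = 5/198 per minute.
Filling time = 1 ÷ (5/198) = 198/5 minutes.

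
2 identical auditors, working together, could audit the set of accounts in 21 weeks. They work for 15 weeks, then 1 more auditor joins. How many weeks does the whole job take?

One auditor does 1/42 of the job per week.
After 15 weeks with 2 auditors, 5/7 is done (2/7 left).
With 3 auditors the rate is 3/42 = 1/14, so the rest takes 2/7 ÷ 1/14 = 4 weeks.
Total = 15 + 4 = 19 weeks.

19 weeks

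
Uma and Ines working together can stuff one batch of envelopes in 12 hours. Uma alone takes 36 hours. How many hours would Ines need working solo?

18 hours

Combined rate is 1/12 per hour.
Known contribution: 1/36 per hour.
So Ines's rate is 1/12 − 1/36 = 1/18, meaning 18 hours alone.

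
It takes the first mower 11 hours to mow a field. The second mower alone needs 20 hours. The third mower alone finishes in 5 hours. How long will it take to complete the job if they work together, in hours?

44/15 hours

Combined rate: 1/11 + 1/20 + 1/5 = (20 + 11 + 44)/220 = 75/220 = 15/44 per hour.
Time = 1 ÷ (15/44) = 44/15 hours.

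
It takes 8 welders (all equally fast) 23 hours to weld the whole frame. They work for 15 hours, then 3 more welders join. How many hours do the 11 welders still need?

One welder does 1/184 of the job per hour.
After 15 hours with 8 welders, 15/23 is done (8/23 left).
With 11 welders the rate is 11/184, so the rest takes 8/23 ÷ 11/184 = 64/11 hours.

64/11 hours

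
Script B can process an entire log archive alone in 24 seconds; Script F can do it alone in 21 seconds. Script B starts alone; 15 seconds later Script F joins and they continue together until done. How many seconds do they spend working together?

In 15 seconds Script B does 15/24 = 5/8 of the job, leaving 3/8.
Script B and Script F together work at 5/56 per second, so finishing takes 3/8 ÷ 5/56 = 21/5 seconds.

21/5 seconds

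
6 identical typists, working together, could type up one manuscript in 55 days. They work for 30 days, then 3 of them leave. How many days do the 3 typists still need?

50 days

One typist does 1/330 of the job per day.
After 30 days with 6 typists, 6/11 is done (5/11 left).
With 3 typists the rate is 3/330 = 1/110, so the rest takes 5/11 ÷ 1/110 = 50 days.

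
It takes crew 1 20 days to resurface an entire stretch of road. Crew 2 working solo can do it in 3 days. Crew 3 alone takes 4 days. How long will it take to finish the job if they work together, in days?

Combined rate: 1/20 + 1/3 + 1/4 = (3 + 20 + 15)/60 = 38/60 = 19/30 per day.
Time = 1 ÷ (19/30) = 30/19 days.

30/19 days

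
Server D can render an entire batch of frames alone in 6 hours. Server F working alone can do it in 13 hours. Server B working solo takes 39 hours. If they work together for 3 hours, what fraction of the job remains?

Combined rate: 1/6 + 1/13 + 1/39 = (13 + 6 + 2)/78 = 21/78 = 7/26 per hour.
In 3 hours they complete 3·7/26 = 21/26 of the job.
So 5/26 remains.

5/26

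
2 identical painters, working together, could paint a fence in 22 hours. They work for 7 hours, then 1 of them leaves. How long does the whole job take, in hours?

37 hours

One painter does 1/44 of the job per hour.
After 7 hours with 2 painters, 7/22 is done (15/22 left).
With 1 painter the rate is 1/44, so the rest takes 15/22 ÷ 1/44 = 30 hours.
Total = 7 + 30 = 37 hours.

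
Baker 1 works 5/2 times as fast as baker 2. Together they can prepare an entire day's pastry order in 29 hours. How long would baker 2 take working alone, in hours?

203/2 hours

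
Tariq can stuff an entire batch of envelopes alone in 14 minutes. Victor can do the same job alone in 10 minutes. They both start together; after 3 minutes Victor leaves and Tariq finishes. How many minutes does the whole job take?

In the first 3 minutes the combined rate is 6/35, so 18/35 of the job is done, leaving 17/35.
After Victor leaves the rate is 1/14 per minute; the remaining 17/35 takes 34/5 minutes.
Total = 3 + 34/5 = 49/5 minutes.

49/5 minutes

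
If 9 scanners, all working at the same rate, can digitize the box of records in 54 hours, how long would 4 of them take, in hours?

Total work is 9·54 = 486 scanner-hours.
With 4 scanners: 486/4 = 243/2 hours.

243/2 hours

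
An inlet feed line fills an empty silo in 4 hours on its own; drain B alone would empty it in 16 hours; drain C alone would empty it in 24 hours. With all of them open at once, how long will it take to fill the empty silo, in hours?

Net rate = 1/4 − 1/16 − 1/24 = (12 − 3 − 2)/48 = 7/48 per hour.
Filling time = 1 ÷ (7/48) = 48/7 hours.

48/7 hours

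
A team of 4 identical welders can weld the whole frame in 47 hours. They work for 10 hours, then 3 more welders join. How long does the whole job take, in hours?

218/7 hours

One welder does 1/188 of the job per hour.
After 10 hours with 4 welders, 10/47 is done (37/47 left).
With 7 welders the rate is 7/188, so the rest takes 37/47 ÷ 7/188 = 148/7 hours.
Total = 10 + 148/7 = 218/7 hours.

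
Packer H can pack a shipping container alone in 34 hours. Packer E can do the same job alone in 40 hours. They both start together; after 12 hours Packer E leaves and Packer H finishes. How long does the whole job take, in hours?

In the first 12 hours the combined rate is 37/680, so 111/170 of the job is done, leaving 59/170.
After Packer E leaves the rate is 1/34 per hour; the remaining 59/170 takes 59/5 hours.
Total = 12 + 59/5 = 119/5 hours.

119/5 hours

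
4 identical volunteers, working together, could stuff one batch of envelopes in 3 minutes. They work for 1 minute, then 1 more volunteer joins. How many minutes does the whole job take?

One volunteer does 1/12 of the job per minute.
After 1 minute with 4 volunteers, 1/3 is done (2/3 left).
With 5 volunteers the rate is 5/12, so the rest takes 2/3 ÷ 5/12 = 8/5 minutes.
Total = 1 + 8/5 = 13/5 minutes.

13/5 minutes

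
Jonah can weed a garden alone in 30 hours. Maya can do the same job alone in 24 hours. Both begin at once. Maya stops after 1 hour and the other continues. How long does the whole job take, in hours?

In the first 1 hour the combined rate is 3/40, so 3/40 of the job is done, leaving 37/40.
After Maya leaves the rate is 1/30 per hour; the remaining 37/40 takes 111/4 hours.
Total = 1 + 111/4 = 115/4 hours.

115/4 hours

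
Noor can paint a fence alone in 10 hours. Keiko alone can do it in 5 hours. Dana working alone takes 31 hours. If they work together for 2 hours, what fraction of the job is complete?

103/155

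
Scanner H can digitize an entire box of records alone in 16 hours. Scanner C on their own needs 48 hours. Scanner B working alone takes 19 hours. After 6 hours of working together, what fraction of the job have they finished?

31/38

Combined rate: 1/16 + 1/48 + 1/19 = (57 + 19 + 48)/912 = 124/912 = 31/228 per hour.
In 6 hours they complete 6·31/228 = 31/38 of the job.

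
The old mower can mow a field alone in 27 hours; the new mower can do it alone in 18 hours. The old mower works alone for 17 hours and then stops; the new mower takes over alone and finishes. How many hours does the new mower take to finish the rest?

In 17 hours the old mower does 17/27 of the job, leaving 10/27.
The new mower works at 1/18 per hour, so finishing takes 10/27 ÷ 1/18 = 20/3 hours.

20/3 hours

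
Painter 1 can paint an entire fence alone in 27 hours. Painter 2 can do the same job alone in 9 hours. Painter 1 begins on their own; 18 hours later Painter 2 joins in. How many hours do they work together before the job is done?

9/4 hours

In the first 18 hours Painter 1 alone does 18/27 = 2/3 of the job, leaving 1/3.
Once everyone is working, combined rate: 1/27 + 1/9 = (1 + 3)/27 = 4/27 per hour.
Remaining 1/3 at 4/27 per hour takes 9/4 hours.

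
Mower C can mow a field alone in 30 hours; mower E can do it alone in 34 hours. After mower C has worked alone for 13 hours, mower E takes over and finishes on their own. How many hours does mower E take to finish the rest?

289/15 hours

In 13 hours mower C does 13/30 of the job, leaving 17/30.
Mower E works at 1/34 per hour, so finishing takes 17/30 ÷ 1/34 = 289/15 hours.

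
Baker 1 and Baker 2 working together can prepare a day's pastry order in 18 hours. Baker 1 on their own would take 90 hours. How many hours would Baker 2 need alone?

Combined rate is 1/18 per hour.
Known contribution: 1/90 per hour.
So Baker 2's rate is 1/18 − 1/90 = 2/45, meaning 45/2 hours alone.

45/2 hours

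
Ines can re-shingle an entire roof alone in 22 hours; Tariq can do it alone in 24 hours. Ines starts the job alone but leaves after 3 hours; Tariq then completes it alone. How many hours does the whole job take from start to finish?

261/11 hours

In 3 hours Ines does 3/22 of the job, leaving 19/22.
Tariq works at 1/24 per hour, so finishing takes 19/22 ÷ 1/24 = 228/11 hours.
Total time = 3 + 228/11 = 261/11 hours.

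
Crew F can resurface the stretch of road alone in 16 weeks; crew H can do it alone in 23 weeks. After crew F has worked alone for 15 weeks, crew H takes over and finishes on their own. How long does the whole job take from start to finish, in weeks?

263/16 weeks

In 15 weeks crew F does 15/16 of the job, leaving 1/16.
Crew H works at 1/23 per week, so finishing takes 1/16 ÷ 1/23 = 23/16 weeks.
Total time = 15 + 23/16 = 263/16 weeks.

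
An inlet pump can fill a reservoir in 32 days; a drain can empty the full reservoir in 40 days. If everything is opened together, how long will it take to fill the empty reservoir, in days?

160 days

Net rate = 1/32 − 1/40 = (5 − 4)/160 = 1/160 per day.
Filling time = 1 ÷ (1/160) = 160 days.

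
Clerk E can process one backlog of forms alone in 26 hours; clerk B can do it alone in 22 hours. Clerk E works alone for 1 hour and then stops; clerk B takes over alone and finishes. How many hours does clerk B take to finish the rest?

In 1 hour clerk E does 1/26 of the job, leaving 25/26.
Clerk B works at 1/22 per hour, so finishing takes 25/26 ÷ 1/22 = 275/13 hours.

275/13 hours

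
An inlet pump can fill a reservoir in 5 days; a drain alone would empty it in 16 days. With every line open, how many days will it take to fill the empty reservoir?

80/11 days

Net rate = 1/5 − 1/16 = (16 − 5)/80 = 11/80 per day.
Filling time = 1 ÷ (11/80) = 80/11 days.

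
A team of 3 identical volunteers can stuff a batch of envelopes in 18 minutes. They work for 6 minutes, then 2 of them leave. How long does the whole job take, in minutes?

One volunteer does 1/54 of the job per minute.
After 6 minutes with 3 volunteers, 1/3 is done (2/3 left).
With 1 volunteer the rate is 1/54, so the rest takes 2/3 ÷ 1/54 = 36 minutes.
Total = 6 + 36 = 42 minutes.

42 minutes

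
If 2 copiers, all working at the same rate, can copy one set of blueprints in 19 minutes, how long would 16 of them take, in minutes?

19/8 minutes

Total work is 2·19 = 38 copier-minutes.
With 16 copiers: 38/16 = 19/8 minutes.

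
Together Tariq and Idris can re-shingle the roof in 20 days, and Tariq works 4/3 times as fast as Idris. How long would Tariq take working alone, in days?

35 days

Let Idris's rate be r; then Tariq's rate is (4/3)r, so together (4/3 + 1)r = (7/3)r = 1/20.
Thus r = 3/140 per day.
Idris alone: 140/3 days; Tariq alone: 35 days.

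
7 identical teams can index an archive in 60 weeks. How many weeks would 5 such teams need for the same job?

84 weeks

Total work is 7·60 = 420 team-weeks.
With 5 teams: 420/5 = 84 weeks.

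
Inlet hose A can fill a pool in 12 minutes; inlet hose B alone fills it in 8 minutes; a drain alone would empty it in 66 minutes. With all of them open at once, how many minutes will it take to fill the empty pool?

Net rate = 1/12 + 1/8 − 1/66 = (22 + 33 − 4)/264 = 51/264 = 17/88 per minute.
Filling time = 1 ÷ (17/88) = 88/17 minutes.

88/17 minutes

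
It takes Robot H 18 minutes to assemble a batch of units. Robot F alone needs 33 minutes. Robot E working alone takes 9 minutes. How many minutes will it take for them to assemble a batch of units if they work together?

66/13 minutes

Combined rate: 1/18 + 1/33 + 1/9 = (11 + 6 + 22)/198 = 39/198 = 13/66 per minute.
Time = 1 ÷ (13/66) = 66/13 minutes.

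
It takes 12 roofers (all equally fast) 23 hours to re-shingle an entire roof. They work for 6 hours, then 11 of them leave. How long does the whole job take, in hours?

210 hours

One roofer does 1/276 of the job per hour.
After 6 hours with 12 roofers, 6/23 is done (17/23 left).
With 1 roofer the rate is 1/276, so the rest takes 17/23 ÷ 1/276 = 204 hours.
Total = 6 + 204 = 210 hours.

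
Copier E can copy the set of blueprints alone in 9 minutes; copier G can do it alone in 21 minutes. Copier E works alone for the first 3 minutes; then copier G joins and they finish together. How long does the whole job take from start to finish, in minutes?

36/5 minutes

In 3 minutes copier E does 3/9 = 1/3 of the job, leaving 2/3.
Copier E and copier G together work at 10/63 per minute, so finishing takes 2/3 ÷ 10/63 = 21/5 minutes.
Total time = 3 + 21/5 = 36/5 minutes.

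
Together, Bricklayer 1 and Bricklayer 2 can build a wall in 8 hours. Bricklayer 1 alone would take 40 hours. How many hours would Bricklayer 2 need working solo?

Combined rate is 1/8 per hour.
Known contribution: 1/40 per hour.
So Bricklayer 2's rate is 1/8 − 1/40 = 1/10, meaning 10 hours alone.

10 hours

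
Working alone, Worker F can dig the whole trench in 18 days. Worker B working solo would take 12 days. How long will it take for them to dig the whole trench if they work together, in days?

36/5 days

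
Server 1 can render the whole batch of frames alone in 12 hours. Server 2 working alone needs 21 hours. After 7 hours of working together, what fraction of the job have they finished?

Combined rate: 1/12 + 1/21 = (7 + 4)/84 = 11/84 per hour.
In 7 hours they complete 7·11/84 = 11/12 of the job.

11/12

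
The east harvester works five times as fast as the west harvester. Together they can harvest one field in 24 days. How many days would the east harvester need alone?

Let the west harvester's rate be r; then the east harvester's rate is 5r, so together (5 + 1)r = 6r = 1/24.
Thus r = 1/144 per day.
The west harvester alone: 144 days; the east harvester alone: 144/5 days.

144/5 days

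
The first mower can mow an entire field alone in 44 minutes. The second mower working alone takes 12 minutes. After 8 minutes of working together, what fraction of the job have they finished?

Combined rate: 1/44 + 1/12 = (3 + 11)/132 = 14/132 = 7/66 per minute.
In 8 minutes they complete 8·7/66 = 28/33 of the job.

28/33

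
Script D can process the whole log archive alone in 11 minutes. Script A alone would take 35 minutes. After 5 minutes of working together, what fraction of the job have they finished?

Combined rate: 1/11 + 1/35 = (35 + 11)/385 = 46/385 per minute.
In 5 minutes they complete 5·46/385 = 46/77 of the job.

46/77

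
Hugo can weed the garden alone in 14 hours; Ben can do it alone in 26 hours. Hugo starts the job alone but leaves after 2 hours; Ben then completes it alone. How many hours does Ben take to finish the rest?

156/7 hours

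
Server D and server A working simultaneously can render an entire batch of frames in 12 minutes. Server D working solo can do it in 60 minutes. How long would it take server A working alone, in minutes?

15 minutes

Combined rate is 1/12 per minute.
Known contribution: 1/60 per minute.
So server A's rate is 1/12 − 1/60 = 1/15, meaning 15 minutes alone.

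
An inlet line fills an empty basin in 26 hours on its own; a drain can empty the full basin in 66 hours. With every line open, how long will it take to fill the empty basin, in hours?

429/10 hours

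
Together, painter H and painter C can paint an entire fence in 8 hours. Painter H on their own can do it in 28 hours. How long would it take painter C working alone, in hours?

Combined rate is 1/8 per hour.
Known contribution: 1/28 per hour.
So painter C's rate is 1/8 − 1/28 = 5/56, meaning 56/5 hours alone.

56/5 hours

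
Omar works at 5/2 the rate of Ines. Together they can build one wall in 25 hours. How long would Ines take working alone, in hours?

Let Ines's rate be r; then Omar's rate is (5/2)r, so together (5/2 + 1)r = (7/2)r = 1/25.
Thus r = 2/175 per hour.
Ines alone: 175/2 hours; Omar alone: 35 hours.

175/2 hours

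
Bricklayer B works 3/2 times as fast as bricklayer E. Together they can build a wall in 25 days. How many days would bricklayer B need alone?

125/3 days

Let bricklayer E's rate be r; then bricklayer B's rate is (3/2)r, so together (3/2 + 1)r = (5/2)r = 1/25.
Thus r = 2/125 per day.
Bricklayer E alone: 125/2 days; bricklayer B alone: 125/3 days.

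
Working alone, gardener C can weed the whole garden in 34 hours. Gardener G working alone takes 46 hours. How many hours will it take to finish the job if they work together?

391/20 hours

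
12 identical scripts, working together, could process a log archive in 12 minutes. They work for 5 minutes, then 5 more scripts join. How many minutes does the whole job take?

169/17 minutes

One script does 1/144 of the job per minute.
After 5 minutes with 12 scripts, 5/12 is done (7/12 left).
With 17 scripts the rate is 17/144, so the rest takes 7/12 ÷ 17/144 = 84/17 minutes.
Total = 5 + 84/17 = 169/17 minutes.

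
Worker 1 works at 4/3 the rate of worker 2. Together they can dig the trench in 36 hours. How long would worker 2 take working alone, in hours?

84 hours

Let worker 2's rate be r; then worker 1's rate is (4/3)r, so together (4/3 + 1)r = (7/3)r = 1/36.
Thus r = 1/84 per hour.
Worker 2 alone: 84 hours; worker 1 alone: 63 hours.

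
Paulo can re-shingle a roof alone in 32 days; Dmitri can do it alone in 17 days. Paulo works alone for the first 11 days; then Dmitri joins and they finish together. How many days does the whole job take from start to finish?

128/7 days

In 11 days Paulo does 11/32 of the job, leaving 21/32.
Paulo and Dmitri together work at 49/544 per day, so finishing takes 21/32 ÷ 49/544 = 51/7 days.
Total time = 11 + 51/7 = 128/7 days.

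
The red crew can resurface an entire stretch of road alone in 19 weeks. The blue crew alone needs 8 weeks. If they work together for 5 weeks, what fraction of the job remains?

17/152

Combined rate: 1/19 + 1/8 = (8 + 19)/152 = 27/152 per week.
In 5 weeks they complete 5·27/152 = 135/152 of the job.
So 17/152 remains.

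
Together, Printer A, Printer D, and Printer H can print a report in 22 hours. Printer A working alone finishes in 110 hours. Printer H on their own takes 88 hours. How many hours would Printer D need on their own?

Combined rate is 1/22 per hour.
Known contribution: 1/110 + 1/88 = (4 + 5)/440 = 9/440 per hour.
So Printer D's rate is 1/22 − 9/440 = 1/40, meaning 40 hours alone.

40 hours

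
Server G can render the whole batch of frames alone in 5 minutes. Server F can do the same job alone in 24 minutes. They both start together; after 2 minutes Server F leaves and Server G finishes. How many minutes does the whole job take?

In the first 2 minutes the combined rate is 29/120, so 29/60 of the job is done, leaving 31/60.
After Server F leaves the rate is 1/5 per minute; the remaining 31/60 takes 31/12 minutes.
Total = 2 + 31/12 = 55/12 minutes.

55/12 minutes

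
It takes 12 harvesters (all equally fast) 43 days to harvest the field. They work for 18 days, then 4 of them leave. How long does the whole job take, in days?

111/2 days

One harvester does 1/516 of the job per day.
After 18 days with 12 harvesters, 18/43 is done (25/43 left).
With 8 harvesters the rate is 8/516 = 2/129, so the rest takes 25/43 ÷ 2/129 = 75/2 days.
Total = 18 + 75/2 = 111/2 days.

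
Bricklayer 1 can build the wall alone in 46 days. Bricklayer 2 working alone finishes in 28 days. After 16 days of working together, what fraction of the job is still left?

13/161

Combined rate: 1/46 + 1/28 = (14 + 23)/644 = 37/644 per day.
In 16 days they complete 16·37/644 = 148/161 of the job.
So 13/161 remains.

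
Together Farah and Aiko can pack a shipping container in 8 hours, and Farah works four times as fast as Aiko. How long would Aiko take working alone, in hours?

40 hours

Let Aiko's rate be r; then Farah's rate is 4r, so together (4 + 1)r = 5r = 1/8.
Thus r = 1/40 per hour.
Aiko alone: 40 hours; Farah alone: 10 hours.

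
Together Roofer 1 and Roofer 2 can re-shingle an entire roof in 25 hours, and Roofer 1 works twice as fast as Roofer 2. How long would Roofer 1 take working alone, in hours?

Let Roofer 2's rate be r; then Roofer 1's rate is 2r, so together (2 + 1)r = 3r = 1/25.
Thus r = 1/75 per hour.
Roofer 2 alone: 75 hours; Roofer 1 alone: 75/2 hours.

75/2 hours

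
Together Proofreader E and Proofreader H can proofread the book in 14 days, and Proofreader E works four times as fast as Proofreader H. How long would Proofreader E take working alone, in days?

35/2 days

Let Proofreader H's rate be r; then Proofreader E's rate is 4r, so together (4 + 1)r = 5r = 1/14.
Thus r = 1/70 per day.
Proofreader H alone: 70 days; Proofreader E alone: 35/2 days.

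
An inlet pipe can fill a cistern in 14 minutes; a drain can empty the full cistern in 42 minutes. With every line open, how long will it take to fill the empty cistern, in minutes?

21 minutes

Net rate = 1/14 − 1/42 = (3 − 1)/42 = 2/42 = 1/21 per minute.
Filling time = 1 ÷ (1/21) = 21 minutes.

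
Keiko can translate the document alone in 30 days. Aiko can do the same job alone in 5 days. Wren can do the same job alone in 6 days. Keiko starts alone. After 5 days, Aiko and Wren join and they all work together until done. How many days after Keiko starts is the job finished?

85/12 days

In the first 5 days Keiko alone does 5/30 = 1/6 of the job, leaving 5/6.
Once everyone is working, combined rate: 1/30 + 1/5 + 1/6 = (1 + 6 + 5)/30 = 12/30 = 2/5 per day.
Remaining 5/6 at 2/5 per day takes 25/12 days.
Total from the start = 5 + 25/12 = 85/12 days.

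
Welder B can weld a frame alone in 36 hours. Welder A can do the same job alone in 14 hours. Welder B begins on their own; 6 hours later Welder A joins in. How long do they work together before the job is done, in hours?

42/5 hours

In the first 6 hours Welder B alone does 6/36 = 1/6 of the job, leaving 5/6.
Once everyone is working, combined rate: 1/36 + 1/14 = (7 + 18)/252 = 25/252 per hour.
Remaining 5/6 at 25/252 per hour takes 42/5 hours.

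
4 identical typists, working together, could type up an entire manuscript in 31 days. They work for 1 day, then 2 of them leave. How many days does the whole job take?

61 days

One typist does 1/124 of the job per day.
After 1 day with 4 typists, 1/31 is done (30/31 left).
With 2 typists the rate is 2/124 = 1/62, so the rest takes 30/31 ÷ 1/62 = 60 days.
Total = 1 + 60 = 61 days.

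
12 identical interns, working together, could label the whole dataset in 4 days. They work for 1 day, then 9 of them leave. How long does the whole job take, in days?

13 days

One intern does 1/48 of the job per day.
After 1 day with 12 interns, 1/4 is done (3/4 left).
With 3 interns the rate is 3/48 = 1/16, so the rest takes 3/4 ÷ 1/16 = 12 days.
Total = 1 + 12 = 13 days.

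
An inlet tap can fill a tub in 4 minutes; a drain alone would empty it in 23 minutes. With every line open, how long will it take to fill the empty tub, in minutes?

Net rate = 1/4 − 1/23 = (23 − 4)/92 = 19/92 per minute.
Filling time = 1 ÷ (19/92) = 92/19 minutes.

92/19 minutes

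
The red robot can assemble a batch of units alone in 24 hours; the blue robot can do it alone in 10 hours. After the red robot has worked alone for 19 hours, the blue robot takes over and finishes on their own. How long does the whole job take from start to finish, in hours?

In 19 hours the red robot does 19/24 of the job, leaving 5/24.
The blue robot works at 1/10 per hour, so finishing takes 5/24 ÷ 1/10 = 25/12 hours.
Total time = 19 + 25/12 = 253/12 hours.

253/12 hours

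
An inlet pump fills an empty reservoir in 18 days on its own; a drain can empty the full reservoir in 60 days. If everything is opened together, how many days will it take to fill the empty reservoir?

180/7 days

Net rate = 1/18 − 1/60 = (10 − 3)/180 = 7/180 per day.
Filling time = 1 ÷ (7/180) = 180/7 days.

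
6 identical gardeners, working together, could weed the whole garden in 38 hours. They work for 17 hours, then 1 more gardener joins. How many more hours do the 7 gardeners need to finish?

18 hours

One gardener does 1/228 of the job per hour.
After 17 hours with 6 gardeners, 17/38 is done (21/38 left).
With 7 gardeners the rate is 7/228, so the rest takes 21/38 ÷ 7/228 = 18 hours.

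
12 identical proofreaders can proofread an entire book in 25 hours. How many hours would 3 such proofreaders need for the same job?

100 hours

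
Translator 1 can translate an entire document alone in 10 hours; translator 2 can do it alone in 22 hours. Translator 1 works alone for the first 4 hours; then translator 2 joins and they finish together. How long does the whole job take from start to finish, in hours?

In 4 hours translator 1 does 4/10 = 2/5 of the job, leaving 3/5.
Translator 1 and translator 2 together work at 8/55 per hour, so finishing takes 3/5 ÷ 8/55 = 33/8 hours.
Total time = 4 + 33/8 = 65/8 hours.

65/8 hours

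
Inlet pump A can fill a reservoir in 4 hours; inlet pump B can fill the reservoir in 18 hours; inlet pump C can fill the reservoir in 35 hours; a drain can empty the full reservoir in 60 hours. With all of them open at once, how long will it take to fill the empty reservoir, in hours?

Net rate = 1/4 + 1/18 + 1/35 − 1/60 = (315 + 70 + 36 − 21)/1260 = 400/1260 = 20/63 per hour.
Filling time = 1 ÷ (20/63) = 63/20 hours.

63/20 hours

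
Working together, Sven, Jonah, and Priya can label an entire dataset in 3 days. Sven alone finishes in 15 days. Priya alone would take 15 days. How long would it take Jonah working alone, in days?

Combined rate is 1/3 per day.
Known contribution: 1/15 + 1/15 = (1 + 1)/15 = 2/15 per day.
So Jonah's rate is 1/3 − 2/15 = 1/5, meaning 5 days alone.

5 days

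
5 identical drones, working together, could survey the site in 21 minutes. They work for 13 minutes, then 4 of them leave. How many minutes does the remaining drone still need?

One drone does 1/105 of the job per minute.
After 13 minutes with 5 drones, 13/21 is done (8/21 left).
With 1 drone the rate is 1/105, so the rest takes 8/21 ÷ 1/105 = 40 minutes.

40 minutes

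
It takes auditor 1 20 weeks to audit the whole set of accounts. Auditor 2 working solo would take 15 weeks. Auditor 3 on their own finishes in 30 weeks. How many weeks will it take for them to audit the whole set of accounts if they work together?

20/3 weeks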